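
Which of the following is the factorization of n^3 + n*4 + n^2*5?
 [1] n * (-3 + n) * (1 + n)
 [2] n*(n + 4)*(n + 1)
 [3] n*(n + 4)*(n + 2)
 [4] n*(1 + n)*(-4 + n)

We need to factor n^3 + n*4 + n^2*5.
The factored form is n*(n + 4)*(n + 1).
2) n*(n + 4)*(n + 1)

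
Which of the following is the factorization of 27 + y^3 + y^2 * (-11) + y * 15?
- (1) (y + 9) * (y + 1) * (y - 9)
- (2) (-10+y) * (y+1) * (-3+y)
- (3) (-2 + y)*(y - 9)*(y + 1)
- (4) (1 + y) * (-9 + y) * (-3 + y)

We need to factor 27 + y^3 + y^2 * (-11) + y * 15.
The factored form is (1 + y) * (-9 + y) * (-3 + y).
4) (1 + y) * (-9 + y) * (-3 + y)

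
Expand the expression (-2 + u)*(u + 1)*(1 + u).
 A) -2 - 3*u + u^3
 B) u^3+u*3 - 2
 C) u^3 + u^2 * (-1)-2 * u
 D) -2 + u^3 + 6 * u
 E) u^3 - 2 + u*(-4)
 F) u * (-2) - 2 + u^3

Expanding (-2 + u)*(u + 1)*(1 + u):
= -2 - 3*u + u^3
A) -2 - 3*u + u^3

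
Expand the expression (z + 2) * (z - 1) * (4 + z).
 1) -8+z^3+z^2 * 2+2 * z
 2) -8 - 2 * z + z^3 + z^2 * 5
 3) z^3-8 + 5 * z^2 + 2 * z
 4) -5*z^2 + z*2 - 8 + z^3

Expanding (z + 2) * (z - 1) * (4 + z):
= z^3-8 + 5 * z^2 + 2 * z
3) z^3-8 + 5 * z^2 + 2 * z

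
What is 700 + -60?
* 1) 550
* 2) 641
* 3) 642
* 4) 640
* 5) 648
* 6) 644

700 + -60 = 640
4) 640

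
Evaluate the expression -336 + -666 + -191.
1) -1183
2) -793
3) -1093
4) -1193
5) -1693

First: -336 + -666 = -1002
Then: -1002 + -191 = -1193
4) -1193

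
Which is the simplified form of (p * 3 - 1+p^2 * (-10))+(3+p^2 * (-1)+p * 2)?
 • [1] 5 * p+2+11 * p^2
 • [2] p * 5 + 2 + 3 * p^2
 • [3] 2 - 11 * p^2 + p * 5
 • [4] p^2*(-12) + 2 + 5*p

Adding the polynomials and combining like terms:
(p*3 - 1 + p^2*(-10)) + (3 + p^2*(-1) + p*2)
= 2 - 11 * p^2 + p * 5
3) 2 - 11 * p^2 + p * 5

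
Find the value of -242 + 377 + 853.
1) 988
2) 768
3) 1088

First: -242 + 377 = 135
Then: 135 + 853 = 988
1) 988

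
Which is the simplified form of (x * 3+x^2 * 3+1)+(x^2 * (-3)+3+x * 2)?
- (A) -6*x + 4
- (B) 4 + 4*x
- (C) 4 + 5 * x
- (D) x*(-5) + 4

Adding the polynomials and combining like terms:
(x*3 + x^2*3 + 1) + (x^2*(-3) + 3 + x*2)
= 4 + 5 * x
C) 4 + 5 * x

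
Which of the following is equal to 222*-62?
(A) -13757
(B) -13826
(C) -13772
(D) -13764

222 * -62 = -13764
D) -13764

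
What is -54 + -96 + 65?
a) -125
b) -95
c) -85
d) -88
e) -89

First: -54 + -96 = -150
Then: -150 + 65 = -85
c) -85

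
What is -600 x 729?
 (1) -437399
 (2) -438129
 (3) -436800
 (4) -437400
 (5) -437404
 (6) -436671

-600 * 729 = -437400
4) -437400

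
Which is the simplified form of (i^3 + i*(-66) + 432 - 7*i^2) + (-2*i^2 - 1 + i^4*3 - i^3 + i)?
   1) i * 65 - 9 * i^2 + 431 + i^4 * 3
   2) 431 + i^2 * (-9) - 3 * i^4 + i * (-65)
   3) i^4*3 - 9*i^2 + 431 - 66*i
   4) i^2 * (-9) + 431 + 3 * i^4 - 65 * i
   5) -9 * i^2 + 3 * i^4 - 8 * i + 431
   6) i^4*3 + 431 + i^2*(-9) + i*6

Adding the polynomials and combining like terms:
(i^3 + i*(-66) + 432 - 7*i^2) + (-2*i^2 - 1 + i^4*3 - i^3 + i)
= i^2 * (-9) + 431 + 3 * i^4 - 65 * i
4) i^2 * (-9) + 431 + 3 * i^4 - 65 * i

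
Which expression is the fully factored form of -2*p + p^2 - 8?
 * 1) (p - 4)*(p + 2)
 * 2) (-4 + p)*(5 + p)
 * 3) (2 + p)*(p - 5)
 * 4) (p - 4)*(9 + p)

We need to factor -2*p + p^2 - 8.
The factored form is (p - 4)*(p + 2).
1) (p - 4)*(p + 2)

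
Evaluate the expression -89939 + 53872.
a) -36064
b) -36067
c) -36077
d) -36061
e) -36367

-89939 + 53872 = -36067
b) -36067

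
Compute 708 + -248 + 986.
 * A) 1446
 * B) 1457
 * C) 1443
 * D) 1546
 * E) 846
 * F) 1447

First: 708 + -248 = 460
Then: 460 + 986 = 1446
A) 1446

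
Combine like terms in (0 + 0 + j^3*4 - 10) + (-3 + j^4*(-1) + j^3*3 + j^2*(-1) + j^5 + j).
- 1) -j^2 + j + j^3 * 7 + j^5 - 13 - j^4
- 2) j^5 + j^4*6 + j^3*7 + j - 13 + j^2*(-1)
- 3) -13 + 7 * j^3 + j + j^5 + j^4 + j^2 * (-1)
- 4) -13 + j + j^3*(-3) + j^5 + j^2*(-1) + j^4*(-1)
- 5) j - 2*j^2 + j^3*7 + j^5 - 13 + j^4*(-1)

Adding the polynomials and combining like terms:
(0 + 0 + j^3*4 - 10) + (-3 + j^4*(-1) + j^3*3 + j^2*(-1) + j^5 + j)
= -j^2 + j + j^3 * 7 + j^5 - 13 - j^4
1) -j^2 + j + j^3 * 7 + j^5 - 13 - j^4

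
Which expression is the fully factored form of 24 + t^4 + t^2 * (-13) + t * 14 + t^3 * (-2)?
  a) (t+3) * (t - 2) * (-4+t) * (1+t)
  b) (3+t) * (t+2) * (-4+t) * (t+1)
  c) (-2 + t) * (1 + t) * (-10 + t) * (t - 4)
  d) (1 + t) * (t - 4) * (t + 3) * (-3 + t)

We need to factor 24 + t^4 + t^2 * (-13) + t * 14 + t^3 * (-2).
The factored form is (t+3) * (t - 2) * (-4+t) * (1+t).
a) (t+3) * (t - 2) * (-4+t) * (1+t)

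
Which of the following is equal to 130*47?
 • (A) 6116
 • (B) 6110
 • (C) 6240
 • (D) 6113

130 * 47 = 6110
B) 6110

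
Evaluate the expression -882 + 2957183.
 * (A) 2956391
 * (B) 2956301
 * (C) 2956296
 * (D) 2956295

-882 + 2957183 = 2956301
B) 2956301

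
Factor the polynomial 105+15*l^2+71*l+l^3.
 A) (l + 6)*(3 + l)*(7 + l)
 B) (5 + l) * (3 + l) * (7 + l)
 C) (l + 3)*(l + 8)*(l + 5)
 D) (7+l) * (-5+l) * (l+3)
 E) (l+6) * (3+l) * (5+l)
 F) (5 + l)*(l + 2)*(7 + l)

We need to factor 105+15*l^2+71*l+l^3.
The factored form is (5 + l) * (3 + l) * (7 + l).
B) (5 + l) * (3 + l) * (7 + l)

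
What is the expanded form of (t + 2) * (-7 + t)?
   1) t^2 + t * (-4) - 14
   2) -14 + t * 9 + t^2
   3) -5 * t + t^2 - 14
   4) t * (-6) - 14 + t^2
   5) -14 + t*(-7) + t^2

Expanding (t + 2) * (-7 + t):
= -5 * t + t^2 - 14
3) -5 * t + t^2 - 14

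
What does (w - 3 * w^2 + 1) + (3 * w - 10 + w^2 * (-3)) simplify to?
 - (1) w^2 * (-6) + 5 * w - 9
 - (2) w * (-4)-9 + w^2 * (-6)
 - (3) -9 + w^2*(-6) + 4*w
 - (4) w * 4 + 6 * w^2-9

Adding the polynomials and combining like terms:
(w - 3*w^2 + 1) + (3*w - 10 + w^2*(-3))
= -9 + w^2*(-6) + 4*w
3) -9 + w^2*(-6) + 4*w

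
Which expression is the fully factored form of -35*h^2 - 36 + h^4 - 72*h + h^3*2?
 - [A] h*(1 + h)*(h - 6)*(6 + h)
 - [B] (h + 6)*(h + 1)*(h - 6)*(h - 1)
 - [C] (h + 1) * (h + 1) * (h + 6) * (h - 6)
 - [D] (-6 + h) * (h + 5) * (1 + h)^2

We need to factor -35*h^2 - 36 + h^4 - 72*h + h^3*2.
The factored form is (h + 1) * (h + 1) * (h + 6) * (h - 6).
C) (h + 1) * (h + 1) * (h + 6) * (h - 6)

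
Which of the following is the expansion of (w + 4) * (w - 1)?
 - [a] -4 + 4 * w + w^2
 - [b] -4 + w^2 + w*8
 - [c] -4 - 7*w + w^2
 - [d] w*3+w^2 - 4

Expanding (w + 4) * (w - 1):
= w*3+w^2 - 4
d) w*3+w^2 - 4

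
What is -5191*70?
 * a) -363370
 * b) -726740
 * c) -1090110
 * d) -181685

-5191 * 70 = -363370
a) -363370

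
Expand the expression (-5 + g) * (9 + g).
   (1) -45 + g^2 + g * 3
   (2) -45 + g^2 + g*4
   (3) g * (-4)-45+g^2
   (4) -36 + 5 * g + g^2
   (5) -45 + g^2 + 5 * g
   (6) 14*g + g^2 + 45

Expanding (-5 + g) * (9 + g):
= -45 + g^2 + g*4
2) -45 + g^2 + g*4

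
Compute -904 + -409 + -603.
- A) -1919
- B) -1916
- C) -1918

First: -904 + -409 = -1313
Then: -1313 + -603 = -1916
B) -1916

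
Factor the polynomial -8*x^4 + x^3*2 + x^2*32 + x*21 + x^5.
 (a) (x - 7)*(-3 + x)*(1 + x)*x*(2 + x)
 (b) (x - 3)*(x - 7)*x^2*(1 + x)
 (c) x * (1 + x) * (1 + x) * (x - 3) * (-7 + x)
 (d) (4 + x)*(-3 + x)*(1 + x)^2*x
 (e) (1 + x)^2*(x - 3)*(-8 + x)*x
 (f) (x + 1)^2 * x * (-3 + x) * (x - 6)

We need to factor -8*x^4 + x^3*2 + x^2*32 + x*21 + x^5.
The factored form is x * (1 + x) * (1 + x) * (x - 3) * (-7 + x).
c) x * (1 + x) * (1 + x) * (x - 3) * (-7 + x)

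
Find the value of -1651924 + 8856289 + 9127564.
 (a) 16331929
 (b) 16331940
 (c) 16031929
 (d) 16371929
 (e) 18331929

First: -1651924 + 8856289 = 7204365
Then: 7204365 + 9127564 = 16331929
a) 16331929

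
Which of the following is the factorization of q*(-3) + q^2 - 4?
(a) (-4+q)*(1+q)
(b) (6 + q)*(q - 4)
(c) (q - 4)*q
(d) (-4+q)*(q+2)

We need to factor q*(-3) + q^2 - 4.
The factored form is (-4+q)*(1+q).
a) (-4+q)*(1+q)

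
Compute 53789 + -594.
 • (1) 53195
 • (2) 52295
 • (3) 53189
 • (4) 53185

53789 + -594 = 53195
1) 53195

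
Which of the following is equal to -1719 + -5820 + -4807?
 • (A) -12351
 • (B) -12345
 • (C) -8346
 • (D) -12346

First: -1719 + -5820 = -7539
Then: -7539 + -4807 = -12346
D) -12346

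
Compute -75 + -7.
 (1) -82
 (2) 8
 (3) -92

-75 + -7 = -82
1) -82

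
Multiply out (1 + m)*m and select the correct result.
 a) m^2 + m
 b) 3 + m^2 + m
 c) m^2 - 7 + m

Expanding (1 + m)*m:
= m^2 + m
a) m^2 + m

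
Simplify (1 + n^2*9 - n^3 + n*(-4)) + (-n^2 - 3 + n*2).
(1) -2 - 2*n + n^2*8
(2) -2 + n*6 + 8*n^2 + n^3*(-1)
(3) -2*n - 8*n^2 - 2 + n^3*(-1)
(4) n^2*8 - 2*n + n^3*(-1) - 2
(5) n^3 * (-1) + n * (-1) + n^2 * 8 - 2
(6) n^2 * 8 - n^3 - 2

Adding the polynomials and combining like terms:
(1 + n^2*9 - n^3 + n*(-4)) + (-n^2 - 3 + n*2)
= n^2*8 - 2*n + n^3*(-1) - 2
4) n^2*8 - 2*n + n^3*(-1) - 2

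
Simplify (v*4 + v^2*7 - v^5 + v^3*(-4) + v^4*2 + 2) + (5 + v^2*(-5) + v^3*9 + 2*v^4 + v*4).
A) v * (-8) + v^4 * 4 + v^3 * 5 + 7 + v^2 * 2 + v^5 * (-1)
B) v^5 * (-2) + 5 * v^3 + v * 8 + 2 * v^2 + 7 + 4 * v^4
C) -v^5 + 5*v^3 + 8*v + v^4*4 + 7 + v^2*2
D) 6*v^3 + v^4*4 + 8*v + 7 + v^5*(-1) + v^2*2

Adding the polynomials and combining like terms:
(v*4 + v^2*7 - v^5 + v^3*(-4) + v^4*2 + 2) + (5 + v^2*(-5) + v^3*9 + 2*v^4 + v*4)
= -v^5 + 5*v^3 + 8*v + v^4*4 + 7 + v^2*2
C) -v^5 + 5*v^3 + 8*v + v^4*4 + 7 + v^2*2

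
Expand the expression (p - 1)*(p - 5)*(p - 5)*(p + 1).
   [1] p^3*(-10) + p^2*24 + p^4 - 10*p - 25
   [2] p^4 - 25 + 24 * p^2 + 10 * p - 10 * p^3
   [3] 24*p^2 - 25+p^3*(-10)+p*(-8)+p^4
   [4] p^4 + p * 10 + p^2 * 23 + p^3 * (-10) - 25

Expanding (p - 1)*(p - 5)*(p - 5)*(p + 1):
= p^4 - 25 + 24 * p^2 + 10 * p - 10 * p^3
2) p^4 - 25 + 24 * p^2 + 10 * p - 10 * p^3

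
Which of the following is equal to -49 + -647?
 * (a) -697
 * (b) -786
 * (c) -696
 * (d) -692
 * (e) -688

-49 + -647 = -696
c) -696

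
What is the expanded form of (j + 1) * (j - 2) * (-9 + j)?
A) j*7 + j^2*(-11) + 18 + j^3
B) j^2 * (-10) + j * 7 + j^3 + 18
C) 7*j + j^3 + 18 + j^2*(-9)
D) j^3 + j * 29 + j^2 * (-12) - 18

Expanding (j + 1) * (j - 2) * (-9 + j):
= j^2 * (-10) + j * 7 + j^3 + 18
B) j^2 * (-10) + j * 7 + j^3 + 18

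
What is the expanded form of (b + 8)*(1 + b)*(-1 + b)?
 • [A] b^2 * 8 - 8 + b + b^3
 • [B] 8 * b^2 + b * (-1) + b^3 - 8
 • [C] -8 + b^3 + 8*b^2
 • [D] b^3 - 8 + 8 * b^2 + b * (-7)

Expanding (b + 8)*(1 + b)*(-1 + b):
= 8 * b^2 + b * (-1) + b^3 - 8
B) 8 * b^2 + b * (-1) + b^3 - 8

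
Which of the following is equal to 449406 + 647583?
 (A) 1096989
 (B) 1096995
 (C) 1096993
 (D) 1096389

449406 + 647583 = 1096989
A) 1096989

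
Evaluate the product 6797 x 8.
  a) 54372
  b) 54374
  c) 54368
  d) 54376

6797 * 8 = 54376
d) 54376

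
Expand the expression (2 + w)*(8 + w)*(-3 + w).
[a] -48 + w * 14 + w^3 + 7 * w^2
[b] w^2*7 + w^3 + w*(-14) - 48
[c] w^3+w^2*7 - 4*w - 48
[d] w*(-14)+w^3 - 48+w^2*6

Expanding (2 + w)*(8 + w)*(-3 + w):
= w^2*7 + w^3 + w*(-14) - 48
b) w^2*7 + w^3 + w*(-14) - 48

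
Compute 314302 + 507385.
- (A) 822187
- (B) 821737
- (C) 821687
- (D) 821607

314302 + 507385 = 821687
C) 821687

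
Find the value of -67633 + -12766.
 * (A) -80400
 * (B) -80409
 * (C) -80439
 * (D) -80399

-67633 + -12766 = -80399
D) -80399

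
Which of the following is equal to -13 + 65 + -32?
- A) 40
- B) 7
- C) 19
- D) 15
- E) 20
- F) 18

First: -13 + 65 = 52
Then: 52 + -32 = 20
E) 20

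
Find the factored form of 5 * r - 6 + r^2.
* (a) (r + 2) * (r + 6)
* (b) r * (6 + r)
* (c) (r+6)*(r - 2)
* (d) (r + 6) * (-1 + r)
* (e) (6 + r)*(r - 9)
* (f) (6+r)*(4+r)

We need to factor 5 * r - 6 + r^2.
The factored form is (r + 6) * (-1 + r).
d) (r + 6) * (-1 + r)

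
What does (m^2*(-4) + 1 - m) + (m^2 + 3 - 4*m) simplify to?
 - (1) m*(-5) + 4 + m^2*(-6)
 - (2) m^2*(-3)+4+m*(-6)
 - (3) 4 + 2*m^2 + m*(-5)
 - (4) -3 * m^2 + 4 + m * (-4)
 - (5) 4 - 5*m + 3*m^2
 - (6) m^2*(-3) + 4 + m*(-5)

Adding the polynomials and combining like terms:
(m^2*(-4) + 1 - m) + (m^2 + 3 - 4*m)
= m^2*(-3) + 4 + m*(-5)
6) m^2*(-3) + 4 + m*(-5)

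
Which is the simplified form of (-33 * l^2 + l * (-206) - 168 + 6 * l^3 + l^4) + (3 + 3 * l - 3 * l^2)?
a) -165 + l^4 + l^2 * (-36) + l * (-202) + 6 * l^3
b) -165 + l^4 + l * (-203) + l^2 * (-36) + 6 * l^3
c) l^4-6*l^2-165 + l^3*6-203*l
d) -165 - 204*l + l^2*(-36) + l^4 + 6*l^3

Adding the polynomials and combining like terms:
(-33*l^2 + l*(-206) - 168 + 6*l^3 + l^4) + (3 + 3*l - 3*l^2)
= -165 + l^4 + l * (-203) + l^2 * (-36) + 6 * l^3
b) -165 + l^4 + l * (-203) + l^2 * (-36) + 6 * l^3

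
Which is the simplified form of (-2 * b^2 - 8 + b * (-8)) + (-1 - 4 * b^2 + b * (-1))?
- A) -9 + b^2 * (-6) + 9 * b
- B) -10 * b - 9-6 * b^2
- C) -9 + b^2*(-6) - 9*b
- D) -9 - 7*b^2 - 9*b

Adding the polynomials and combining like terms:
(-2*b^2 - 8 + b*(-8)) + (-1 - 4*b^2 + b*(-1))
= -9 + b^2*(-6) - 9*b
C) -9 + b^2*(-6) - 9*b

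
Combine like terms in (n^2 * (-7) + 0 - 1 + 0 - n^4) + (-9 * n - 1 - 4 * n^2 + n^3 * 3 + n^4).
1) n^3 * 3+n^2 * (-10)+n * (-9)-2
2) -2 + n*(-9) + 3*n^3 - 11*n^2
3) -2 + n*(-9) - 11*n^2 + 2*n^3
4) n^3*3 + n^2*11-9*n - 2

Adding the polynomials and combining like terms:
(n^2*(-7) + 0 - 1 + 0 - n^4) + (-9*n - 1 - 4*n^2 + n^3*3 + n^4)
= -2 + n*(-9) + 3*n^3 - 11*n^2
2) -2 + n*(-9) + 3*n^3 - 11*n^2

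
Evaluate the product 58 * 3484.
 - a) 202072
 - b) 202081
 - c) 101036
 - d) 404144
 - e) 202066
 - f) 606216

58 * 3484 = 202072
a) 202072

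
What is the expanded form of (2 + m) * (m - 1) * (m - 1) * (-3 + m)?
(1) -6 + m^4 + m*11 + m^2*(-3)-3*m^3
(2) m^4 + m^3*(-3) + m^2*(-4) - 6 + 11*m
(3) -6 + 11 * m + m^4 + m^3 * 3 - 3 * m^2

Expanding (2 + m) * (m - 1) * (m - 1) * (-3 + m):
= -6 + m^4 + m*11 + m^2*(-3)-3*m^3
1) -6 + m^4 + m*11 + m^2*(-3)-3*m^3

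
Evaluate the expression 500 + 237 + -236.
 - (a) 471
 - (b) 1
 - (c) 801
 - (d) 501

First: 500 + 237 = 737
Then: 737 + -236 = 501
d) 501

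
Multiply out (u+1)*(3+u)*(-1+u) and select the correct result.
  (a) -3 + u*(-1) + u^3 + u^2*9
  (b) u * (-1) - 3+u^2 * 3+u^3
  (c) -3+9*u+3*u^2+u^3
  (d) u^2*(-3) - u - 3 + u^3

Expanding (u+1)*(3+u)*(-1+u):
= u * (-1) - 3+u^2 * 3+u^3
b) u * (-1) - 3+u^2 * 3+u^3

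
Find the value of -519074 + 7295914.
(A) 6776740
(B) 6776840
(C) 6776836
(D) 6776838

-519074 + 7295914 = 6776840
B) 6776840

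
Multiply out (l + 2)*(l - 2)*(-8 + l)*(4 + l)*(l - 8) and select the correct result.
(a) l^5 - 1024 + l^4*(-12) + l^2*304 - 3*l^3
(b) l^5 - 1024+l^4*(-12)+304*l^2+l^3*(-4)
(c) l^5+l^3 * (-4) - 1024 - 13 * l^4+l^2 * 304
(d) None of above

Expanding (l + 2)*(l - 2)*(-8 + l)*(4 + l)*(l - 8):
= l^5 - 1024+l^4*(-12)+304*l^2+l^3*(-4)
b) l^5 - 1024+l^4*(-12)+304*l^2+l^3*(-4)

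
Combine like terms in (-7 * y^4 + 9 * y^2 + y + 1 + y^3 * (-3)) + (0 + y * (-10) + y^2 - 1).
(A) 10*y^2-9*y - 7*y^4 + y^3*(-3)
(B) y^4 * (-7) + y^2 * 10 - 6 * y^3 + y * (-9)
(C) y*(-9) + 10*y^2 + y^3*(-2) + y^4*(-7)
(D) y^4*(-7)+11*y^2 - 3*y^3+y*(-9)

Adding the polynomials and combining like terms:
(-7*y^4 + 9*y^2 + y + 1 + y^3*(-3)) + (0 + y*(-10) + y^2 - 1)
= 10*y^2-9*y - 7*y^4 + y^3*(-3)
A) 10*y^2-9*y - 7*y^4 + y^3*(-3)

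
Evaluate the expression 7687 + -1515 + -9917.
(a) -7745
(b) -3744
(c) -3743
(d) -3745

First: 7687 + -1515 = 6172
Then: 6172 + -9917 = -3745
d) -3745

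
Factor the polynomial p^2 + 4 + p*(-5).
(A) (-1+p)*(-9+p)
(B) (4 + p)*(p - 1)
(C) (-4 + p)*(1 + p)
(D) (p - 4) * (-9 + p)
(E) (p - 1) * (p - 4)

We need to factor p^2 + 4 + p*(-5).
The factored form is (p - 1) * (p - 4).
E) (p - 1) * (p - 4)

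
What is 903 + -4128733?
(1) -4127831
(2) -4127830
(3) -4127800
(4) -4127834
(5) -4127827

903 + -4128733 = -4127830
2) -4127830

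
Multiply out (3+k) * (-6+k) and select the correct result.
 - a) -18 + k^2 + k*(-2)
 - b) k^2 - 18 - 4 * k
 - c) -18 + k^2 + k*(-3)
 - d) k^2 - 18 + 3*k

Expanding (3+k) * (-6+k):
= -18 + k^2 + k*(-3)
c) -18 + k^2 + k*(-3)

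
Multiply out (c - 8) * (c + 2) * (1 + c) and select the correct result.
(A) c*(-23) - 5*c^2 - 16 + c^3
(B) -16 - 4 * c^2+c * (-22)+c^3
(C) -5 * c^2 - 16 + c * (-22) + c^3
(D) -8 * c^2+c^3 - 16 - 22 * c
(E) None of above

Expanding (c - 8) * (c + 2) * (1 + c):
= -5 * c^2 - 16 + c * (-22) + c^3
C) -5 * c^2 - 16 + c * (-22) + c^3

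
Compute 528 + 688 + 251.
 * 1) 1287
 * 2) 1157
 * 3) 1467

First: 528 + 688 = 1216
Then: 1216 + 251 = 1467
3) 1467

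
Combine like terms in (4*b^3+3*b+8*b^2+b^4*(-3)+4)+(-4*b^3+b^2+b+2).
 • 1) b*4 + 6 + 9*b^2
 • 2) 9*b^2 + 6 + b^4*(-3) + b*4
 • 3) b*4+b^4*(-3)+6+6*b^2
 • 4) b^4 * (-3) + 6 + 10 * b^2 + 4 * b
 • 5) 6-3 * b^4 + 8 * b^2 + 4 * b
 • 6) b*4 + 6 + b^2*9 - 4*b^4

Adding the polynomials and combining like terms:
(4*b^3 + 3*b + 8*b^2 + b^4*(-3) + 4) + (-4*b^3 + b^2 + b + 2)
= 9*b^2 + 6 + b^4*(-3) + b*4
2) 9*b^2 + 6 + b^4*(-3) + b*4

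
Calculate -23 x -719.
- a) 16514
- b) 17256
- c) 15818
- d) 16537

-23 * -719 = 16537
d) 16537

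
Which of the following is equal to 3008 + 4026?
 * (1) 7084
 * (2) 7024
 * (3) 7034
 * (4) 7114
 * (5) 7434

3008 + 4026 = 7034
3) 7034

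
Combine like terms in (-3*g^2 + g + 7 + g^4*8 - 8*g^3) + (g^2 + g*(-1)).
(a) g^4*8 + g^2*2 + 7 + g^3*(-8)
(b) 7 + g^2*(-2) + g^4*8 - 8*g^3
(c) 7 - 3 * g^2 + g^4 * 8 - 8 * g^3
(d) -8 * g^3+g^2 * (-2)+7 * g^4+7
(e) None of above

Adding the polynomials and combining like terms:
(-3*g^2 + g + 7 + g^4*8 - 8*g^3) + (g^2 + g*(-1))
= 7 + g^2*(-2) + g^4*8 - 8*g^3
b) 7 + g^2*(-2) + g^4*8 - 8*g^3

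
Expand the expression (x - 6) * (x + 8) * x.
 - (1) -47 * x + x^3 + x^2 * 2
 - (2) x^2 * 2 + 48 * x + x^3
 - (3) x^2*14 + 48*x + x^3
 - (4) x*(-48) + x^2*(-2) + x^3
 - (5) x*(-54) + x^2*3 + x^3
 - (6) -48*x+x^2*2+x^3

Expanding (x - 6) * (x + 8) * x:
= -48*x+x^2*2+x^3
6) -48*x+x^2*2+x^3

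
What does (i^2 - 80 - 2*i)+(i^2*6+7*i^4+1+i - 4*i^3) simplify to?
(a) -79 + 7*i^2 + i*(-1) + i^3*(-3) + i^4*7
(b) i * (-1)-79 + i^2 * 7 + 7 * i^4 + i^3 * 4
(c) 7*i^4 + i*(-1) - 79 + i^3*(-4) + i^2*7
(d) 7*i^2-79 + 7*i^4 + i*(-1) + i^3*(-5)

Adding the polynomials and combining like terms:
(i^2 - 80 - 2*i) + (i^2*6 + 7*i^4 + 1 + i - 4*i^3)
= 7*i^4 + i*(-1) - 79 + i^3*(-4) + i^2*7
c) 7*i^4 + i*(-1) - 79 + i^3*(-4) + i^2*7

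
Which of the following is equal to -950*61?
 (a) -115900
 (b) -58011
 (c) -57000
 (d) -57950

-950 * 61 = -57950
d) -57950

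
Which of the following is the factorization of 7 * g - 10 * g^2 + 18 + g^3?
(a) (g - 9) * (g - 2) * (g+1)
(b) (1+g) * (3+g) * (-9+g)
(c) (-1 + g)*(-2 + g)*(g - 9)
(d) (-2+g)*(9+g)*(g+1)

We need to factor 7 * g - 10 * g^2 + 18 + g^3.
The factored form is (g - 9) * (g - 2) * (g+1).
a) (g - 9) * (g - 2) * (g+1)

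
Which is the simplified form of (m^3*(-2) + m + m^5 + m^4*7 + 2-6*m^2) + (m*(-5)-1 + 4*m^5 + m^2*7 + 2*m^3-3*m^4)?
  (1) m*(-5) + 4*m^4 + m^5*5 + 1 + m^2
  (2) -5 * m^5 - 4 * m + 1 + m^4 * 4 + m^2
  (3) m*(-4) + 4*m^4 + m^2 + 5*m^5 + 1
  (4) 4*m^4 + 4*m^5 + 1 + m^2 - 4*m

Adding the polynomials and combining like terms:
(m^3*(-2) + m + m^5 + m^4*7 + 2 - 6*m^2) + (m*(-5) - 1 + 4*m^5 + m^2*7 + 2*m^3 - 3*m^4)
= m*(-4) + 4*m^4 + m^2 + 5*m^5 + 1
3) m*(-4) + 4*m^4 + m^2 + 5*m^5 + 1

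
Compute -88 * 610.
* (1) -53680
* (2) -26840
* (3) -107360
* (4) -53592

-88 * 610 = -53680
1) -53680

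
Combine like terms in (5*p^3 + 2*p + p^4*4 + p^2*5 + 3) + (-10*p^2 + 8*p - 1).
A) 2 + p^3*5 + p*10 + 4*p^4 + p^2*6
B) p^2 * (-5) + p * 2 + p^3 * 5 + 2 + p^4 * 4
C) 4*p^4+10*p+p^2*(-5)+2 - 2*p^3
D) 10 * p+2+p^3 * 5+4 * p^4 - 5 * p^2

Adding the polynomials and combining like terms:
(5*p^3 + 2*p + p^4*4 + p^2*5 + 3) + (-10*p^2 + 8*p - 1)
= 10 * p+2+p^3 * 5+4 * p^4 - 5 * p^2
D) 10 * p+2+p^3 * 5+4 * p^4 - 5 * p^2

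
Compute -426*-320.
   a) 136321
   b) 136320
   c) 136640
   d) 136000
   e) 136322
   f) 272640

-426 * -320 = 136320
b) 136320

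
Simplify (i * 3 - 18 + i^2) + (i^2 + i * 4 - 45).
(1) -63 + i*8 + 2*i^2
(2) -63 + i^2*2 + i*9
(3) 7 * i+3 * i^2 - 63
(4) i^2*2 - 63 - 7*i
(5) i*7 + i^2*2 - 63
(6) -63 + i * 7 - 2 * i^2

Adding the polynomials and combining like terms:
(i*3 - 18 + i^2) + (i^2 + i*4 - 45)
= i*7 + i^2*2 - 63
5) i*7 + i^2*2 - 63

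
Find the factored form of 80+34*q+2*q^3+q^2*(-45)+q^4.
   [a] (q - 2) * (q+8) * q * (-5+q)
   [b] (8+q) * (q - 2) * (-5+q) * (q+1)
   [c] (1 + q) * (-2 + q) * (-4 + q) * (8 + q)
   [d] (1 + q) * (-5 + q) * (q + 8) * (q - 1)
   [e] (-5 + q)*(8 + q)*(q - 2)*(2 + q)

We need to factor 80+34*q+2*q^3+q^2*(-45)+q^4.
The factored form is (8+q) * (q - 2) * (-5+q) * (q+1).
b) (8+q) * (q - 2) * (-5+q) * (q+1)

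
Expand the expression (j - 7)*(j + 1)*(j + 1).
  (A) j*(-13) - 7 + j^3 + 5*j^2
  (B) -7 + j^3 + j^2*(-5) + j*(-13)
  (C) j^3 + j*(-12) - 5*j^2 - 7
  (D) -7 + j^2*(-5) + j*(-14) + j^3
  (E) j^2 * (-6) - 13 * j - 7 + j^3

Expanding (j - 7)*(j + 1)*(j + 1):
= -7 + j^3 + j^2*(-5) + j*(-13)
B) -7 + j^3 + j^2*(-5) + j*(-13)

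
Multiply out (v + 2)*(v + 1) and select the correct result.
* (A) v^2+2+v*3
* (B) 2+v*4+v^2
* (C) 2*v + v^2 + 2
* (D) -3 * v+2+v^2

Expanding (v + 2)*(v + 1):
= v^2+2+v*3
A) v^2+2+v*3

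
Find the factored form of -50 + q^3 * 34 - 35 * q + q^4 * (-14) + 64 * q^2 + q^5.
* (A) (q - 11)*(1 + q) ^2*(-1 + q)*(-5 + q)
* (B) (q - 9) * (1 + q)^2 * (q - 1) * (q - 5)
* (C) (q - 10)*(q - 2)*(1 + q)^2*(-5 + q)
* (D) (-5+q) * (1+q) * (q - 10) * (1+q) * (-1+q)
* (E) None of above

We need to factor -50 + q^3 * 34 - 35 * q + q^4 * (-14) + 64 * q^2 + q^5.
The factored form is (-5+q) * (1+q) * (q - 10) * (1+q) * (-1+q).
D) (-5+q) * (1+q) * (q - 10) * (1+q) * (-1+q)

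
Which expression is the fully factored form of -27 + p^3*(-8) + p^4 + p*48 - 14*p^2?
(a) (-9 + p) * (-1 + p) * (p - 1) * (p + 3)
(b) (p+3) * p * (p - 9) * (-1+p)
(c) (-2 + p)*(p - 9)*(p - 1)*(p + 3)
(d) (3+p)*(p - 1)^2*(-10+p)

We need to factor -27 + p^3*(-8) + p^4 + p*48 - 14*p^2.
The factored form is (-9 + p) * (-1 + p) * (p - 1) * (p + 3).
a) (-9 + p) * (-1 + p) * (p - 1) * (p + 3)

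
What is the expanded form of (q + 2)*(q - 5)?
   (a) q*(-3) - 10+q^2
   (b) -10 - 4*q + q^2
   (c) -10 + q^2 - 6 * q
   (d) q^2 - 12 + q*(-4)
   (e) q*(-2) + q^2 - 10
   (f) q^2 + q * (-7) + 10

Expanding (q + 2)*(q - 5):
= q*(-3) - 10+q^2
a) q*(-3) - 10+q^2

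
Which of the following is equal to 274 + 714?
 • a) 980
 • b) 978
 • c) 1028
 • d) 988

274 + 714 = 988
d) 988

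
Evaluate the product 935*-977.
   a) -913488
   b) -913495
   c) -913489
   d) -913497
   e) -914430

935 * -977 = -913495
b) -913495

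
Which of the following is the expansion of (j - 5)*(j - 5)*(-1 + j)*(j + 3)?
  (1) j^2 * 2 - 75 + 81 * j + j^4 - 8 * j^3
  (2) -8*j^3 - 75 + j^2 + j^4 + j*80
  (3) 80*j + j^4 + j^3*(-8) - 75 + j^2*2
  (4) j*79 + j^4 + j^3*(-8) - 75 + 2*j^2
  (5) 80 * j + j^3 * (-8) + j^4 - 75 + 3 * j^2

Expanding (j - 5)*(j - 5)*(-1 + j)*(j + 3):
= 80*j + j^4 + j^3*(-8) - 75 + j^2*2
3) 80*j + j^4 + j^3*(-8) - 75 + j^2*2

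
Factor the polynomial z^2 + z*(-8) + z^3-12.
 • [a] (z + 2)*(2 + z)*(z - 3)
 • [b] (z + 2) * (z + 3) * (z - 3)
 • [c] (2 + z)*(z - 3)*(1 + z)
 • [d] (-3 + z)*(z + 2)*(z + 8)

We need to factor z^2 + z*(-8) + z^3-12.
The factored form is (z + 2)*(2 + z)*(z - 3).
a) (z + 2)*(2 + z)*(z - 3)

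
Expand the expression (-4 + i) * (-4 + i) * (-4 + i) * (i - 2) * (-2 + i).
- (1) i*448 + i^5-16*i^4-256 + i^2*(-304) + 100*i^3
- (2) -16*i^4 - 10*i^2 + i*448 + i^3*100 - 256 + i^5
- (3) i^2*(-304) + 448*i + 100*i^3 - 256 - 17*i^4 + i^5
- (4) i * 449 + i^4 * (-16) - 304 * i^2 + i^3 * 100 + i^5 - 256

Expanding (-4 + i) * (-4 + i) * (-4 + i) * (i - 2) * (-2 + i):
= i*448 + i^5-16*i^4-256 + i^2*(-304) + 100*i^3
1) i*448 + i^5-16*i^4-256 + i^2*(-304) + 100*i^3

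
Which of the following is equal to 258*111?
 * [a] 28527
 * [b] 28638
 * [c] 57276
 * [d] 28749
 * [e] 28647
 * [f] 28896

258 * 111 = 28638
b) 28638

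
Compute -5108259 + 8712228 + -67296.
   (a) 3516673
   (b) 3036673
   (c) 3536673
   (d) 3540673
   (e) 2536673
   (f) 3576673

First: -5108259 + 8712228 = 3603969
Then: 3603969 + -67296 = 3536673
c) 3536673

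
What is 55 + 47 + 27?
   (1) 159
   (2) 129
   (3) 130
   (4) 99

First: 55 + 47 = 102
Then: 102 + 27 = 129
2) 129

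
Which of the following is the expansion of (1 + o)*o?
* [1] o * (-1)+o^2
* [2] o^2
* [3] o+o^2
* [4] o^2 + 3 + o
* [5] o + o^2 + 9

Expanding (1 + o)*o:
= o+o^2
3) o+o^2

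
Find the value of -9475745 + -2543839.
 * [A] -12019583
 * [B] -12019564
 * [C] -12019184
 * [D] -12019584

-9475745 + -2543839 = -12019584
D) -12019584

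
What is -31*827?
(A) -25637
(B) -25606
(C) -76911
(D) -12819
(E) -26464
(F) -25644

-31 * 827 = -25637
A) -25637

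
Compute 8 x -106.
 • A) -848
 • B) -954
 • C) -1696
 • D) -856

8 * -106 = -848
A) -848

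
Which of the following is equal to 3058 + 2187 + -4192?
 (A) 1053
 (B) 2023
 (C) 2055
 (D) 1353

First: 3058 + 2187 = 5245
Then: 5245 + -4192 = 1053
A) 1053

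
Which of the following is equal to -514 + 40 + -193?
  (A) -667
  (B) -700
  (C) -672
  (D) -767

First: -514 + 40 = -474
Then: -474 + -193 = -667
A) -667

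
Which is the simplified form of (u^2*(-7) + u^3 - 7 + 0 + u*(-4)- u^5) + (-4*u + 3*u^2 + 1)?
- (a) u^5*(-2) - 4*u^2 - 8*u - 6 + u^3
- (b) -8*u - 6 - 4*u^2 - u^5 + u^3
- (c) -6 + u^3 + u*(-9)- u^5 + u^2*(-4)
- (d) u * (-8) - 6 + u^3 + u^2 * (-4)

Adding the polynomials and combining like terms:
(u^2*(-7) + u^3 - 7 + 0 + u*(-4) - u^5) + (-4*u + 3*u^2 + 1)
= -8*u - 6 - 4*u^2 - u^5 + u^3
b) -8*u - 6 - 4*u^2 - u^5 + u^3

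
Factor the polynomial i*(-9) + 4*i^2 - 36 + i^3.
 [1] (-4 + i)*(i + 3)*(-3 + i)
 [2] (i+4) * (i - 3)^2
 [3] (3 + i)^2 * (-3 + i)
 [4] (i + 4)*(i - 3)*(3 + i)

We need to factor i*(-9) + 4*i^2 - 36 + i^3.
The factored form is (i + 4)*(i - 3)*(3 + i).
4) (i + 4)*(i - 3)*(3 + i)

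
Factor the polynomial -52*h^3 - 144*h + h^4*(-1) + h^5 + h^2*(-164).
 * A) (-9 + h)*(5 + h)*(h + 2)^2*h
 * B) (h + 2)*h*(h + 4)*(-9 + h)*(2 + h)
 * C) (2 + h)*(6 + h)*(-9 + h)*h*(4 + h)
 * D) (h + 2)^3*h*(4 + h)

We need to factor -52*h^3 - 144*h + h^4*(-1) + h^5 + h^2*(-164).
The factored form is (h + 2)*h*(h + 4)*(-9 + h)*(2 + h).
B) (h + 2)*h*(h + 4)*(-9 + h)*(2 + h)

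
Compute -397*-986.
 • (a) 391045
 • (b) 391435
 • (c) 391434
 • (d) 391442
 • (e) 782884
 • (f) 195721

-397 * -986 = 391442
d) 391442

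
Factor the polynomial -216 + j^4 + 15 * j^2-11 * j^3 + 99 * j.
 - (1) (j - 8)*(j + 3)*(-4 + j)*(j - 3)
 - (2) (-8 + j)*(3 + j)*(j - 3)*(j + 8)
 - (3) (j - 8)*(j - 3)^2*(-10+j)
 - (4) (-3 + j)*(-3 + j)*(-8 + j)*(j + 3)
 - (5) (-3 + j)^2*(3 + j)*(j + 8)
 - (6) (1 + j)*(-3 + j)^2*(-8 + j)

We need to factor -216 + j^4 + 15 * j^2-11 * j^3 + 99 * j.
The factored form is (-3 + j)*(-3 + j)*(-8 + j)*(j + 3).
4) (-3 + j)*(-3 + j)*(-8 + j)*(j + 3)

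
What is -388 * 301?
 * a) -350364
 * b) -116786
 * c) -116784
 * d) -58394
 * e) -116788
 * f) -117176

-388 * 301 = -116788
e) -116788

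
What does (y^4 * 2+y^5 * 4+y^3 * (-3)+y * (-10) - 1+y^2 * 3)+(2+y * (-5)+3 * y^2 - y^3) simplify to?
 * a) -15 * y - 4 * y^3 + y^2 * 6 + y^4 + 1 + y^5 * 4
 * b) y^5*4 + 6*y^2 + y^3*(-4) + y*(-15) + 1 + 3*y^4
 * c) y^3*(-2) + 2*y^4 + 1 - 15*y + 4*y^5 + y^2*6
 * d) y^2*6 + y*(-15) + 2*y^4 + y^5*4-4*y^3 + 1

Adding the polynomials and combining like terms:
(y^4*2 + y^5*4 + y^3*(-3) + y*(-10) - 1 + y^2*3) + (2 + y*(-5) + 3*y^2 - y^3)
= y^2*6 + y*(-15) + 2*y^4 + y^5*4-4*y^3 + 1
d) y^2*6 + y*(-15) + 2*y^4 + y^5*4-4*y^3 + 1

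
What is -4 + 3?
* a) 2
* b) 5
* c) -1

-4 + 3 = -1
c) -1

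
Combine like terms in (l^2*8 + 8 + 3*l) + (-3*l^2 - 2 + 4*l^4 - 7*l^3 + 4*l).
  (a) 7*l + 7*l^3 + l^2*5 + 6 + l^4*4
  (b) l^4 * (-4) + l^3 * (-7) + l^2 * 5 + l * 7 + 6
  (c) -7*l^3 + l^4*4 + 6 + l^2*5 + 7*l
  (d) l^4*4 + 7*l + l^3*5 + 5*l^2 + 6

Adding the polynomials and combining like terms:
(l^2*8 + 8 + 3*l) + (-3*l^2 - 2 + 4*l^4 - 7*l^3 + 4*l)
= -7*l^3 + l^4*4 + 6 + l^2*5 + 7*l
c) -7*l^3 + l^4*4 + 6 + l^2*5 + 7*l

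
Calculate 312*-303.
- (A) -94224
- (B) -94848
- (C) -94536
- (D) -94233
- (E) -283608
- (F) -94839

312 * -303 = -94536
C) -94536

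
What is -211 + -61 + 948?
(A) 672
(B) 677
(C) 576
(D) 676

First: -211 + -61 = -272
Then: -272 + 948 = 676
D) 676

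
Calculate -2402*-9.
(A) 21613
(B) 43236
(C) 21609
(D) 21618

-2402 * -9 = 21618
D) 21618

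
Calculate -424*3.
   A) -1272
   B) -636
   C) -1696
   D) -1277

-424 * 3 = -1272
A) -1272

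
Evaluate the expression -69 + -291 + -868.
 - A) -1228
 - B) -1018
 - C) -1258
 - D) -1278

First: -69 + -291 = -360
Then: -360 + -868 = -1228
A) -1228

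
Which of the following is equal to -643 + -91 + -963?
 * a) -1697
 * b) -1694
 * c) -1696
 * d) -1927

First: -643 + -91 = -734
Then: -734 + -963 = -1697
a) -1697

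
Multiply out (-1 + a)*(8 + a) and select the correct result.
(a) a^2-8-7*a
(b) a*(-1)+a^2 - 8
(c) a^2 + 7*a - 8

Expanding (-1 + a)*(8 + a):
= a^2 + 7*a - 8
c) a^2 + 7*a - 8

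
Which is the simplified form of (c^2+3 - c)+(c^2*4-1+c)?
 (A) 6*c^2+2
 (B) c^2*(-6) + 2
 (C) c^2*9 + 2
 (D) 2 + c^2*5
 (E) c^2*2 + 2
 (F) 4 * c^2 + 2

Adding the polynomials and combining like terms:
(c^2 + 3 - c) + (c^2*4 - 1 + c)
= 2 + c^2*5
D) 2 + c^2*5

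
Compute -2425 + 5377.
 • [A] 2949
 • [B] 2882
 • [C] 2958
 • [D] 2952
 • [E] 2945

-2425 + 5377 = 2952
D) 2952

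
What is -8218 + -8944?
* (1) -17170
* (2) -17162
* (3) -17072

-8218 + -8944 = -17162
2) -17162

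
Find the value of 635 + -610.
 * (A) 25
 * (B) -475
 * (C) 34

635 + -610 = 25
A) 25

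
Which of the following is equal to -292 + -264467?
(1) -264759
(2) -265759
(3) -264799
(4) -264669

-292 + -264467 = -264759
1) -264759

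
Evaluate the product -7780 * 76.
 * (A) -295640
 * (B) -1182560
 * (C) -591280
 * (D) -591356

-7780 * 76 = -591280
C) -591280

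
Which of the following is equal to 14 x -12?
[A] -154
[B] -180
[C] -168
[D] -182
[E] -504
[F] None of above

14 * -12 = -168
C) -168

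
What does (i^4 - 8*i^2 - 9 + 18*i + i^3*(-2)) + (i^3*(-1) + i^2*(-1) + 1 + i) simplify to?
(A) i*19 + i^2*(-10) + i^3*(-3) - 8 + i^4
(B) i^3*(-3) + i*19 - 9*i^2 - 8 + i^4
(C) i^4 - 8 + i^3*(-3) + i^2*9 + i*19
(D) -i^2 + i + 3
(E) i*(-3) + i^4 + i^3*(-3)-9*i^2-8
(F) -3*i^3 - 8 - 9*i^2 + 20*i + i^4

Adding the polynomials and combining like terms:
(i^4 - 8*i^2 - 9 + 18*i + i^3*(-2)) + (i^3*(-1) + i^2*(-1) + 1 + i)
= i^3*(-3) + i*19 - 9*i^2 - 8 + i^4
B) i^3*(-3) + i*19 - 9*i^2 - 8 + i^4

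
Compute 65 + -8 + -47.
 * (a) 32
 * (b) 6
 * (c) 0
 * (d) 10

First: 65 + -8 = 57
Then: 57 + -47 = 10
d) 10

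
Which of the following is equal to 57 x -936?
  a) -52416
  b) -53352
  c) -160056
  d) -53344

57 * -936 = -53352
b) -53352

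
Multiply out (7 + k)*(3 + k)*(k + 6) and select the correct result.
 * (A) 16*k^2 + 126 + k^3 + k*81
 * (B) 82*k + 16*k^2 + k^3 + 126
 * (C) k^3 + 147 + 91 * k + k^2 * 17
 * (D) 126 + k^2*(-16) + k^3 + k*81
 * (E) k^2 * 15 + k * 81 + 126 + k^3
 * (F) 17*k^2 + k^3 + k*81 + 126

Expanding (7 + k)*(3 + k)*(k + 6):
= 16*k^2 + 126 + k^3 + k*81
A) 16*k^2 + 126 + k^3 + k*81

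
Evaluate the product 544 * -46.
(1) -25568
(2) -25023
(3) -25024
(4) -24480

544 * -46 = -25024
3) -25024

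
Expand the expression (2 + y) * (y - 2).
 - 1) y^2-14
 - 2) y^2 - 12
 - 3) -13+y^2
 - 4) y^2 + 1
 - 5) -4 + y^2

Expanding (2 + y) * (y - 2):
= -4 + y^2
5) -4 + y^2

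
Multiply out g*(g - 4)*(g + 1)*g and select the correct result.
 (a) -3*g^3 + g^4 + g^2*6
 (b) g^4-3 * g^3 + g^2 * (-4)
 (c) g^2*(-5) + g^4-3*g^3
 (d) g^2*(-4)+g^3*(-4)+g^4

Expanding g*(g - 4)*(g + 1)*g:
= g^4-3 * g^3 + g^2 * (-4)
b) g^4-3 * g^3 + g^2 * (-4)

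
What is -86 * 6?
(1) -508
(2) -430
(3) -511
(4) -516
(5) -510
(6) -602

-86 * 6 = -516
4) -516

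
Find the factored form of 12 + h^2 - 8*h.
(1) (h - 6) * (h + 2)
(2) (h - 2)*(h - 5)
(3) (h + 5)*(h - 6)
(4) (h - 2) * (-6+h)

We need to factor 12 + h^2 - 8*h.
The factored form is (h - 2) * (-6+h).
4) (h - 2) * (-6+h)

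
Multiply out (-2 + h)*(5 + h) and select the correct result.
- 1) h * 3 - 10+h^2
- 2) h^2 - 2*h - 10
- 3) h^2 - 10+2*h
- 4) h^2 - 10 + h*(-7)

Expanding (-2 + h)*(5 + h):
= h * 3 - 10+h^2
1) h * 3 - 10+h^2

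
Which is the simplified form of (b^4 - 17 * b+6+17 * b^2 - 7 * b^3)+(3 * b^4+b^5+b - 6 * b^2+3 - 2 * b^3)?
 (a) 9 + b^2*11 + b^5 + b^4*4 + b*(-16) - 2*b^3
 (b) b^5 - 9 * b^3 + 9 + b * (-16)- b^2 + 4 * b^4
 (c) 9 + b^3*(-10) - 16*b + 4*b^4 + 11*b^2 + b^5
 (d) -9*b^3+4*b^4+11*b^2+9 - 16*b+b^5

Adding the polynomials and combining like terms:
(b^4 - 17*b + 6 + 17*b^2 - 7*b^3) + (3*b^4 + b^5 + b - 6*b^2 + 3 - 2*b^3)
= -9*b^3+4*b^4+11*b^2+9 - 16*b+b^5
d) -9*b^3+4*b^4+11*b^2+9 - 16*b+b^5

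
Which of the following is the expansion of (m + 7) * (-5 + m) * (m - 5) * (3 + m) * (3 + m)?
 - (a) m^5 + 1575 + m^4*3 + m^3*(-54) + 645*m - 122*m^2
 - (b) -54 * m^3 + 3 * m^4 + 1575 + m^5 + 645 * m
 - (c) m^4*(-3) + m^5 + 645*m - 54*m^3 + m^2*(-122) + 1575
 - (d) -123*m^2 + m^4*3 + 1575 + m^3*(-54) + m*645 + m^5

Expanding (m + 7) * (-5 + m) * (m - 5) * (3 + m) * (3 + m):
= m^5 + 1575 + m^4*3 + m^3*(-54) + 645*m - 122*m^2
a) m^5 + 1575 + m^4*3 + m^3*(-54) + 645*m - 122*m^2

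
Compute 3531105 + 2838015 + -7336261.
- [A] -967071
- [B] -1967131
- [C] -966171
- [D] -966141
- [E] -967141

First: 3531105 + 2838015 = 6369120
Then: 6369120 + -7336261 = -967141
E) -967141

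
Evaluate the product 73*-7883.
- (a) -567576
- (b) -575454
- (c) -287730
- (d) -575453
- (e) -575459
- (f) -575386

73 * -7883 = -575459
e) -575459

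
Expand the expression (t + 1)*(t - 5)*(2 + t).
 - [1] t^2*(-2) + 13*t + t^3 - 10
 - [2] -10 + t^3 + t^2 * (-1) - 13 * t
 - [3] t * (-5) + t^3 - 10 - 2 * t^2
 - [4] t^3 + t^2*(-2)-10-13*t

Expanding (t + 1)*(t - 5)*(2 + t):
= t^3 + t^2*(-2)-10-13*t
4) t^3 + t^2*(-2)-10-13*t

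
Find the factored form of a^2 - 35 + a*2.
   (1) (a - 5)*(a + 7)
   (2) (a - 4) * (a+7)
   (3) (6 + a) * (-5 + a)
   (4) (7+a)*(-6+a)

We need to factor a^2 - 35 + a*2.
The factored form is (a - 5)*(a + 7).
1) (a - 5)*(a + 7)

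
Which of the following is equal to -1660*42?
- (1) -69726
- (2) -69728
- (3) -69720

-1660 * 42 = -69720
3) -69720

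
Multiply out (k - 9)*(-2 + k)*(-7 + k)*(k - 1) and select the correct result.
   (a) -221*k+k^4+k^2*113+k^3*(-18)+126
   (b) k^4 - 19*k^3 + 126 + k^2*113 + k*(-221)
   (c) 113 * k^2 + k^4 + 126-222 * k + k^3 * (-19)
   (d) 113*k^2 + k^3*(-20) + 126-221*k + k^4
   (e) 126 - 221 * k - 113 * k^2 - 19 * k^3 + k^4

Expanding (k - 9)*(-2 + k)*(-7 + k)*(k - 1):
= k^4 - 19*k^3 + 126 + k^2*113 + k*(-221)
b) k^4 - 19*k^3 + 126 + k^2*113 + k*(-221)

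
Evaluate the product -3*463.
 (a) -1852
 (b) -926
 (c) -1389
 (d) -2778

-3 * 463 = -1389
c) -1389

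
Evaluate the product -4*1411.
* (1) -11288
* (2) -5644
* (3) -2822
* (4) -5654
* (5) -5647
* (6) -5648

-4 * 1411 = -5644
2) -5644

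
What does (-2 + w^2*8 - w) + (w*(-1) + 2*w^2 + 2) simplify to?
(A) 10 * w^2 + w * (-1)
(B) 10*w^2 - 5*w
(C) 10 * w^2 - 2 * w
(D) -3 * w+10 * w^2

Adding the polynomials and combining like terms:
(-2 + w^2*8 - w) + (w*(-1) + 2*w^2 + 2)
= 10 * w^2 - 2 * w
C) 10 * w^2 - 2 * w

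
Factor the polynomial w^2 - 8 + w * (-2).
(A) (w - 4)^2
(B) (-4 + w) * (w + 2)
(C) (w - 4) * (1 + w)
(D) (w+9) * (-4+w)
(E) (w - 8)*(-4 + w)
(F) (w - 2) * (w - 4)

We need to factor w^2 - 8 + w * (-2).
The factored form is (-4 + w) * (w + 2).
B) (-4 + w) * (w + 2)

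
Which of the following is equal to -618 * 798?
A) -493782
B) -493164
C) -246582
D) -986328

-618 * 798 = -493164
B) -493164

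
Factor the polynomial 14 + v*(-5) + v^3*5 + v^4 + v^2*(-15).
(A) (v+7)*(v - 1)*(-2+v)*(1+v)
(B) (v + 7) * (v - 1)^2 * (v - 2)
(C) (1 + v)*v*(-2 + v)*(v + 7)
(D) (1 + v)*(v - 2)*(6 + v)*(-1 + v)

We need to factor 14 + v*(-5) + v^3*5 + v^4 + v^2*(-15).
The factored form is (v+7)*(v - 1)*(-2+v)*(1+v).
A) (v+7)*(v - 1)*(-2+v)*(1+v)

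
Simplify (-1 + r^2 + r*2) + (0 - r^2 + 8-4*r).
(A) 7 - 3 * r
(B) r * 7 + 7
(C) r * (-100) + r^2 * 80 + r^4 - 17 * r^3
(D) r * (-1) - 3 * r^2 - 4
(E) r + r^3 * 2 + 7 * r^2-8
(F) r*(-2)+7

Adding the polynomials and combining like terms:
(-1 + r^2 + r*2) + (0 - r^2 + 8 - 4*r)
= r*(-2)+7
F) r*(-2)+7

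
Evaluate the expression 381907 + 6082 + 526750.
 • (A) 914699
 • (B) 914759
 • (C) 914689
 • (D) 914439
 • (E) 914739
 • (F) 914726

First: 381907 + 6082 = 387989
Then: 387989 + 526750 = 914739
E) 914739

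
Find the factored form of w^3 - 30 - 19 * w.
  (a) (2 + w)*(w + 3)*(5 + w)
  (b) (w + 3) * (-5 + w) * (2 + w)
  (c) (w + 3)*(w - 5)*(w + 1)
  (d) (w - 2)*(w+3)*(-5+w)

We need to factor w^3 - 30 - 19 * w.
The factored form is (w + 3) * (-5 + w) * (2 + w).
b) (w + 3) * (-5 + w) * (2 + w)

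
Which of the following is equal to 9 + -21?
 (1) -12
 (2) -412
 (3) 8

9 + -21 = -12
1) -12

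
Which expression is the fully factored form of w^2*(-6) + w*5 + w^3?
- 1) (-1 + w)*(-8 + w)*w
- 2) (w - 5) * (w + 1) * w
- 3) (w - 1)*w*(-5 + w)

We need to factor w^2*(-6) + w*5 + w^3.
The factored form is (w - 1)*w*(-5 + w).
3) (w - 1)*w*(-5 + w)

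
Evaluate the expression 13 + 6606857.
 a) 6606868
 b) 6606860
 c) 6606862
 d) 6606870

13 + 6606857 = 6606870
d) 6606870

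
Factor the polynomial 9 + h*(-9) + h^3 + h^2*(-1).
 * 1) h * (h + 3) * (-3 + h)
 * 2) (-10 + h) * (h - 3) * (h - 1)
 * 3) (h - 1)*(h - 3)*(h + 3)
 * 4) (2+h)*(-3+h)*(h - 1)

We need to factor 9 + h*(-9) + h^3 + h^2*(-1).
The factored form is (h - 1)*(h - 3)*(h + 3).
3) (h - 1)*(h - 3)*(h + 3)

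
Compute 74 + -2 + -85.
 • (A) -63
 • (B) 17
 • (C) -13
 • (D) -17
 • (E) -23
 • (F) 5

First: 74 + -2 = 72
Then: 72 + -85 = -13
C) -13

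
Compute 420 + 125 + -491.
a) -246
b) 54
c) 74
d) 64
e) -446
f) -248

First: 420 + 125 = 545
Then: 545 + -491 = 54
b) 54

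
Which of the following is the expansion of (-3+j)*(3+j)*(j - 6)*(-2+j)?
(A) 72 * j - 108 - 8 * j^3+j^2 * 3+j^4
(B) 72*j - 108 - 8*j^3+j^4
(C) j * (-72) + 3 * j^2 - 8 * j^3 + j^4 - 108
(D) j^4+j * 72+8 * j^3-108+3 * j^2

Expanding (-3+j)*(3+j)*(j - 6)*(-2+j):
= 72 * j - 108 - 8 * j^3+j^2 * 3+j^4
A) 72 * j - 108 - 8 * j^3+j^2 * 3+j^4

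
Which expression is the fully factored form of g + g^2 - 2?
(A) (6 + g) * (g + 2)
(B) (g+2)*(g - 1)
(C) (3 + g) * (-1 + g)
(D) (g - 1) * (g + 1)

We need to factor g + g^2 - 2.
The factored form is (g+2)*(g - 1).
B) (g+2)*(g - 1)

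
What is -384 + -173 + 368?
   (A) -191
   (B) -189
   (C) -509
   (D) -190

First: -384 + -173 = -557
Then: -557 + 368 = -189
B) -189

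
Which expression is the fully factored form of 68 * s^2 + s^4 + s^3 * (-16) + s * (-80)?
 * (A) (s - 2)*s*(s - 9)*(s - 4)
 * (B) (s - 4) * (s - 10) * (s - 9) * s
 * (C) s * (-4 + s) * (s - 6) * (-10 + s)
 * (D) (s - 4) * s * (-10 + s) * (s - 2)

We need to factor 68 * s^2 + s^4 + s^3 * (-16) + s * (-80).
The factored form is (s - 4) * s * (-10 + s) * (s - 2).
D) (s - 4) * s * (-10 + s) * (s - 2)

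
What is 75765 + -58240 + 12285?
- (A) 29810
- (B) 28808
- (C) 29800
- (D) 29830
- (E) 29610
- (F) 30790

First: 75765 + -58240 = 17525
Then: 17525 + 12285 = 29810
A) 29810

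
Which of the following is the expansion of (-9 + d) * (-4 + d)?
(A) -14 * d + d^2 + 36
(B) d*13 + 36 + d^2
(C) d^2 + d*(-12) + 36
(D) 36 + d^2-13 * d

Expanding (-9 + d) * (-4 + d):
= 36 + d^2-13 * d
D) 36 + d^2-13 * d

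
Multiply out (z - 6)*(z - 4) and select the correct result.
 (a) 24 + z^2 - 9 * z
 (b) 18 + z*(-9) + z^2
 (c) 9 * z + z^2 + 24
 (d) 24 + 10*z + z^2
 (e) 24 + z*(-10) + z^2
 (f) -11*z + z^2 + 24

Expanding (z - 6)*(z - 4):
= 24 + z*(-10) + z^2
e) 24 + z*(-10) + z^2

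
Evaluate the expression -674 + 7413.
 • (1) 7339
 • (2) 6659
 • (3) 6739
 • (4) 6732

-674 + 7413 = 6739
3) 6739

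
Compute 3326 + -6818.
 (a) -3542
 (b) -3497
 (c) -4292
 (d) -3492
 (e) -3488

3326 + -6818 = -3492
d) -3492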